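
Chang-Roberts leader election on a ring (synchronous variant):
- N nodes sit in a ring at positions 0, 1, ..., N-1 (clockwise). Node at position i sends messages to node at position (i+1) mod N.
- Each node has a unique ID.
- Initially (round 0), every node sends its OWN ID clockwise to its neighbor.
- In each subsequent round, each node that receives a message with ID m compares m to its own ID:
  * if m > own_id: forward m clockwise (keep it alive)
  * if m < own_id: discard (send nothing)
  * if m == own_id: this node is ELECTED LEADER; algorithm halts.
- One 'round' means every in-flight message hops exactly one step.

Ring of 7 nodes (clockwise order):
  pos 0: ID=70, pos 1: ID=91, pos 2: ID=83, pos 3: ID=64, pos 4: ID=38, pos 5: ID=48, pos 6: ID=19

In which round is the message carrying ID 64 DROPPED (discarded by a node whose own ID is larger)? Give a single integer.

Round 1: pos1(id91) recv 70: drop; pos2(id83) recv 91: fwd; pos3(id64) recv 83: fwd; pos4(id38) recv 64: fwd; pos5(id48) recv 38: drop; pos6(id19) recv 48: fwd; pos0(id70) recv 19: drop
Round 2: pos3(id64) recv 91: fwd; pos4(id38) recv 83: fwd; pos5(id48) recv 64: fwd; pos0(id70) recv 48: drop
Round 3: pos4(id38) recv 91: fwd; pos5(id48) recv 83: fwd; pos6(id19) recv 64: fwd
Round 4: pos5(id48) recv 91: fwd; pos6(id19) recv 83: fwd; pos0(id70) recv 64: drop
Round 5: pos6(id19) recv 91: fwd; pos0(id70) recv 83: fwd
Round 6: pos0(id70) recv 91: fwd; pos1(id91) recv 83: drop
Round 7: pos1(id91) recv 91: ELECTED
Message ID 64 originates at pos 3; dropped at pos 0 in round 4

Answer: 4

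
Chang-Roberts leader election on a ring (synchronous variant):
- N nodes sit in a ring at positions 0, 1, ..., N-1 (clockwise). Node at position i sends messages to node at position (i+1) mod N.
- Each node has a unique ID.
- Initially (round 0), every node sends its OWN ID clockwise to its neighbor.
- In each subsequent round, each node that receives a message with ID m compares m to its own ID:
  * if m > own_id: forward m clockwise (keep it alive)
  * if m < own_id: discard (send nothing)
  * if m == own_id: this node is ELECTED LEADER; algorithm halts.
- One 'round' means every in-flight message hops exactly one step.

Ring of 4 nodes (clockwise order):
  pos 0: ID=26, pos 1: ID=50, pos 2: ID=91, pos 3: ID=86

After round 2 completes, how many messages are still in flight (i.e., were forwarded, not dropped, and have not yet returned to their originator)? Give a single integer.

Round 1: pos1(id50) recv 26: drop; pos2(id91) recv 50: drop; pos3(id86) recv 91: fwd; pos0(id26) recv 86: fwd
Round 2: pos0(id26) recv 91: fwd; pos1(id50) recv 86: fwd
After round 2: 2 messages still in flight

Answer: 2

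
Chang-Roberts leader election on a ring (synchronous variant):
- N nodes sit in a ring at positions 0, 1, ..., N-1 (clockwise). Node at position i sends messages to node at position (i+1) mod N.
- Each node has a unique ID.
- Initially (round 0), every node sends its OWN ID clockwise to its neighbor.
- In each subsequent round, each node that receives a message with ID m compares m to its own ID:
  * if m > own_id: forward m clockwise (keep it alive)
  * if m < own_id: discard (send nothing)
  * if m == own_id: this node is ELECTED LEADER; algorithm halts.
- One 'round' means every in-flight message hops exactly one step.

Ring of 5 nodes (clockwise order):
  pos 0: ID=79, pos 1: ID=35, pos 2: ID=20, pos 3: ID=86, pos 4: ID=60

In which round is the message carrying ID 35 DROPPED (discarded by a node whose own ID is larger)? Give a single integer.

Round 1: pos1(id35) recv 79: fwd; pos2(id20) recv 35: fwd; pos3(id86) recv 20: drop; pos4(id60) recv 86: fwd; pos0(id79) recv 60: drop
Round 2: pos2(id20) recv 79: fwd; pos3(id86) recv 35: drop; pos0(id79) recv 86: fwd
Round 3: pos3(id86) recv 79: drop; pos1(id35) recv 86: fwd
Round 4: pos2(id20) recv 86: fwd
Round 5: pos3(id86) recv 86: ELECTED
Message ID 35 originates at pos 1; dropped at pos 3 in round 2

Answer: 2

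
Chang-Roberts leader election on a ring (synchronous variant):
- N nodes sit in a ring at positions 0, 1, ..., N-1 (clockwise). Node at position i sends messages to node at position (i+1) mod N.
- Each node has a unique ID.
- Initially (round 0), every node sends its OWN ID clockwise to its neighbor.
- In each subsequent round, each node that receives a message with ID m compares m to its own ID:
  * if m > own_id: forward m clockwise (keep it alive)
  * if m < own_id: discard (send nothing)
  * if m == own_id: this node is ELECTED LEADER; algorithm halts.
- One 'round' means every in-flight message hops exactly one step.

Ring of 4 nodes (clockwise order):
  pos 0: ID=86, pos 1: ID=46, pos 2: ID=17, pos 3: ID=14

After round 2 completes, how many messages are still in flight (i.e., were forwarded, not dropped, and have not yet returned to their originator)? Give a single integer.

Answer: 2

Derivation:
Round 1: pos1(id46) recv 86: fwd; pos2(id17) recv 46: fwd; pos3(id14) recv 17: fwd; pos0(id86) recv 14: drop
Round 2: pos2(id17) recv 86: fwd; pos3(id14) recv 46: fwd; pos0(id86) recv 17: drop
After round 2: 2 messages still in flight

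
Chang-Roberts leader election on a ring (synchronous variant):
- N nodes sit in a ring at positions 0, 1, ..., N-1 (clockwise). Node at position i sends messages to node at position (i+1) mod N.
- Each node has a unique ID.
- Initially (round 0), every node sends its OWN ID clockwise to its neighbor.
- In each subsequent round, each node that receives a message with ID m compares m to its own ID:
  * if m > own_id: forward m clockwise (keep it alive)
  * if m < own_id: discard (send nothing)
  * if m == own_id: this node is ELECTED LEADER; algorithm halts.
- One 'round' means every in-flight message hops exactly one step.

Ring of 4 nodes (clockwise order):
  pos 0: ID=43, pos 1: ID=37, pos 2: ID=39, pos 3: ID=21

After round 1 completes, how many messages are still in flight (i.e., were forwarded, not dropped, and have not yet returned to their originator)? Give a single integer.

Round 1: pos1(id37) recv 43: fwd; pos2(id39) recv 37: drop; pos3(id21) recv 39: fwd; pos0(id43) recv 21: drop
After round 1: 2 messages still in flight

Answer: 2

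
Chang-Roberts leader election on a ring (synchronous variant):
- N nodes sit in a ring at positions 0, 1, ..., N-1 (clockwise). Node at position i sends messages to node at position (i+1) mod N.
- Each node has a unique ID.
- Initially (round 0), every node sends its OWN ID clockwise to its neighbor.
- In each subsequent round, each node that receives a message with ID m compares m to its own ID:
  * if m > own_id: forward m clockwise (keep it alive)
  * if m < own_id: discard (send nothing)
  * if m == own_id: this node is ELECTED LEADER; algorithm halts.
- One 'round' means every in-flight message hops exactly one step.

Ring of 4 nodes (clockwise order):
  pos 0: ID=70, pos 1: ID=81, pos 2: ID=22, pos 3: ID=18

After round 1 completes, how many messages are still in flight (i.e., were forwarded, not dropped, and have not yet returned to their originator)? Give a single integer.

Round 1: pos1(id81) recv 70: drop; pos2(id22) recv 81: fwd; pos3(id18) recv 22: fwd; pos0(id70) recv 18: drop
After round 1: 2 messages still in flight

Answer: 2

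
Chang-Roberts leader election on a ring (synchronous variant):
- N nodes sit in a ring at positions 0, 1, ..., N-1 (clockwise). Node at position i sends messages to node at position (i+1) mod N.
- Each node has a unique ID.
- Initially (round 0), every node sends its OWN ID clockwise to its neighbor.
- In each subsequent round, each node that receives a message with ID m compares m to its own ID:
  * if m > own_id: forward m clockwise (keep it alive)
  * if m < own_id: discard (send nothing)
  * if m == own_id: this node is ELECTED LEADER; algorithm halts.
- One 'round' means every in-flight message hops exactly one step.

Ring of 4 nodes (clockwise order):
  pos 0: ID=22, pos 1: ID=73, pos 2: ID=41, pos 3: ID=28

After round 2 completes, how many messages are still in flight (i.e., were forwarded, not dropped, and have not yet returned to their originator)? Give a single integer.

Round 1: pos1(id73) recv 22: drop; pos2(id41) recv 73: fwd; pos3(id28) recv 41: fwd; pos0(id22) recv 28: fwd
Round 2: pos3(id28) recv 73: fwd; pos0(id22) recv 41: fwd; pos1(id73) recv 28: drop
After round 2: 2 messages still in flight

Answer: 2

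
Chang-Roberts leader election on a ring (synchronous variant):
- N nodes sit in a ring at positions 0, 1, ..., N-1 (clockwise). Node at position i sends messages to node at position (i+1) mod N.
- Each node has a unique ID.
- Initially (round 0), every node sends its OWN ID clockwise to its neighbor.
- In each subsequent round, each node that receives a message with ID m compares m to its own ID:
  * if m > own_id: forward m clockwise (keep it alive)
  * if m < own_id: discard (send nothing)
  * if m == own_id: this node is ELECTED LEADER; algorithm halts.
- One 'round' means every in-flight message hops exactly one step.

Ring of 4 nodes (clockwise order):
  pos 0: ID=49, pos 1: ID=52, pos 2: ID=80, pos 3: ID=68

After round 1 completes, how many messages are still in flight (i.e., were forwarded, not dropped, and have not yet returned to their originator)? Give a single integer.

Round 1: pos1(id52) recv 49: drop; pos2(id80) recv 52: drop; pos3(id68) recv 80: fwd; pos0(id49) recv 68: fwd
After round 1: 2 messages still in flight

Answer: 2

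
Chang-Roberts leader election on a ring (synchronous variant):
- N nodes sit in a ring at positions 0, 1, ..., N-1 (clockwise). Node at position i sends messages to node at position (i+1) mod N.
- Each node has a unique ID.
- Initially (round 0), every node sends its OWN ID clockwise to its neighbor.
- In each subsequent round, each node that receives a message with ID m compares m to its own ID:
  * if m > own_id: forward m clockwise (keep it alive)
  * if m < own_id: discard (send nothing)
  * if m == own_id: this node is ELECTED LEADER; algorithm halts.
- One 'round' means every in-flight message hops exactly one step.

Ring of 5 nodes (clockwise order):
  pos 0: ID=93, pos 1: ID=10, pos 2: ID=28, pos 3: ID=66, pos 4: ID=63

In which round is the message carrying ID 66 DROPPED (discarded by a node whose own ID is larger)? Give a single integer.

Round 1: pos1(id10) recv 93: fwd; pos2(id28) recv 10: drop; pos3(id66) recv 28: drop; pos4(id63) recv 66: fwd; pos0(id93) recv 63: drop
Round 2: pos2(id28) recv 93: fwd; pos0(id93) recv 66: drop
Round 3: pos3(id66) recv 93: fwd
Round 4: pos4(id63) recv 93: fwd
Round 5: pos0(id93) recv 93: ELECTED
Message ID 66 originates at pos 3; dropped at pos 0 in round 2

Answer: 2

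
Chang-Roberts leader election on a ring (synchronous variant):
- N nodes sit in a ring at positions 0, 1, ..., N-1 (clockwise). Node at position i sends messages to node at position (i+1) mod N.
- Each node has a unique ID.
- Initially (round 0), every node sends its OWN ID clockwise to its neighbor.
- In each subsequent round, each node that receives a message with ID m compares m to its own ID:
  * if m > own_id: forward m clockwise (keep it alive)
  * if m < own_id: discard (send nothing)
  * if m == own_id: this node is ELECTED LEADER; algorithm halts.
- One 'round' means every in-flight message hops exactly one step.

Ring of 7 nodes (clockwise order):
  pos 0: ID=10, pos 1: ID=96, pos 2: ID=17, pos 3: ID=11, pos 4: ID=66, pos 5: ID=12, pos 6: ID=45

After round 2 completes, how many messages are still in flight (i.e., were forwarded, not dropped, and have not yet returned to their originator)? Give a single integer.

Answer: 2

Derivation:
Round 1: pos1(id96) recv 10: drop; pos2(id17) recv 96: fwd; pos3(id11) recv 17: fwd; pos4(id66) recv 11: drop; pos5(id12) recv 66: fwd; pos6(id45) recv 12: drop; pos0(id10) recv 45: fwd
Round 2: pos3(id11) recv 96: fwd; pos4(id66) recv 17: drop; pos6(id45) recv 66: fwd; pos1(id96) recv 45: drop
After round 2: 2 messages still in flight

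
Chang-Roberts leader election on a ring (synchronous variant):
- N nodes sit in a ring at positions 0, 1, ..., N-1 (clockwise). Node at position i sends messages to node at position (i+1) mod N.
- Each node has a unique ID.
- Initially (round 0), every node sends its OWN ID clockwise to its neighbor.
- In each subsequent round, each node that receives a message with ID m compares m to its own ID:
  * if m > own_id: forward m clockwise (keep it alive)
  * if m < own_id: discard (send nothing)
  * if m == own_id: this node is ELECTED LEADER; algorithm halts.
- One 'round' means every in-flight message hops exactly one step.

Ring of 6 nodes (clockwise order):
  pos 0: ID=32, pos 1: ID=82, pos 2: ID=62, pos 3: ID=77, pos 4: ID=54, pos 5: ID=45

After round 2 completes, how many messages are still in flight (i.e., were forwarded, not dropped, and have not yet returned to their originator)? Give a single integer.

Answer: 3

Derivation:
Round 1: pos1(id82) recv 32: drop; pos2(id62) recv 82: fwd; pos3(id77) recv 62: drop; pos4(id54) recv 77: fwd; pos5(id45) recv 54: fwd; pos0(id32) recv 45: fwd
Round 2: pos3(id77) recv 82: fwd; pos5(id45) recv 77: fwd; pos0(id32) recv 54: fwd; pos1(id82) recv 45: drop
After round 2: 3 messages still in flight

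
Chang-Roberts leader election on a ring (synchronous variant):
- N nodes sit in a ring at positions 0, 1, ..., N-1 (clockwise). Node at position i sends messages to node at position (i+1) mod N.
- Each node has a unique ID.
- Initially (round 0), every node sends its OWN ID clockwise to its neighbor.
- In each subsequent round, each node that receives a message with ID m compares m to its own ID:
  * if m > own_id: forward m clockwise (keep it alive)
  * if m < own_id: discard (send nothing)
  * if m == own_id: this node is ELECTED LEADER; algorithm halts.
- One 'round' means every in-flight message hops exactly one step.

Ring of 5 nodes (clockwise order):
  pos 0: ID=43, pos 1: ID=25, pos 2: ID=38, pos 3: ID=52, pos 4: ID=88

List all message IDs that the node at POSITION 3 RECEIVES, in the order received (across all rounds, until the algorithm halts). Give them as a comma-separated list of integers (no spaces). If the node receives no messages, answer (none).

Round 1: pos1(id25) recv 43: fwd; pos2(id38) recv 25: drop; pos3(id52) recv 38: drop; pos4(id88) recv 52: drop; pos0(id43) recv 88: fwd
Round 2: pos2(id38) recv 43: fwd; pos1(id25) recv 88: fwd
Round 3: pos3(id52) recv 43: drop; pos2(id38) recv 88: fwd
Round 4: pos3(id52) recv 88: fwd
Round 5: pos4(id88) recv 88: ELECTED

Answer: 38,43,88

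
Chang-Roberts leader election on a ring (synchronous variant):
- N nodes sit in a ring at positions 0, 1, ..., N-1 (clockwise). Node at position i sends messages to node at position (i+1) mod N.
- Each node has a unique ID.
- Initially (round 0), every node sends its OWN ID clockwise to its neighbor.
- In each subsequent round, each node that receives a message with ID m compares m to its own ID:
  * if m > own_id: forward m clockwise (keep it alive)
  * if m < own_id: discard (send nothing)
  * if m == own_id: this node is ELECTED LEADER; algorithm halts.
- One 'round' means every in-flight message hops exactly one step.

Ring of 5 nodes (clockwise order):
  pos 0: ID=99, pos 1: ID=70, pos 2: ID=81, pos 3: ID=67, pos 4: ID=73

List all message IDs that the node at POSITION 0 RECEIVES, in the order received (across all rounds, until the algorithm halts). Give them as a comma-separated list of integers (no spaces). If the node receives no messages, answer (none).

Round 1: pos1(id70) recv 99: fwd; pos2(id81) recv 70: drop; pos3(id67) recv 81: fwd; pos4(id73) recv 67: drop; pos0(id99) recv 73: drop
Round 2: pos2(id81) recv 99: fwd; pos4(id73) recv 81: fwd
Round 3: pos3(id67) recv 99: fwd; pos0(id99) recv 81: drop
Round 4: pos4(id73) recv 99: fwd
Round 5: pos0(id99) recv 99: ELECTED

Answer: 73,81,99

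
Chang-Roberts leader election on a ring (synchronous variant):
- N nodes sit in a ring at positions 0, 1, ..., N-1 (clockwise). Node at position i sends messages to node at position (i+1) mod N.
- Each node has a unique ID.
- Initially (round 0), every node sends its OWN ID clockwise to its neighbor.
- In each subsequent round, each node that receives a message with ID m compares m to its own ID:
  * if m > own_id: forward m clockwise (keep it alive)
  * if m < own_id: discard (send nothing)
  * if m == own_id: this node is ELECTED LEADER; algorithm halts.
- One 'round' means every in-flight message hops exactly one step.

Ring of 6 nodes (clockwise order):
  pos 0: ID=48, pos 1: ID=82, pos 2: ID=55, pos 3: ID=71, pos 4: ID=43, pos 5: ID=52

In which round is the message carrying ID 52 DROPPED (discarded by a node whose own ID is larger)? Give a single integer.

Answer: 2

Derivation:
Round 1: pos1(id82) recv 48: drop; pos2(id55) recv 82: fwd; pos3(id71) recv 55: drop; pos4(id43) recv 71: fwd; pos5(id52) recv 43: drop; pos0(id48) recv 52: fwd
Round 2: pos3(id71) recv 82: fwd; pos5(id52) recv 71: fwd; pos1(id82) recv 52: drop
Round 3: pos4(id43) recv 82: fwd; pos0(id48) recv 71: fwd
Round 4: pos5(id52) recv 82: fwd; pos1(id82) recv 71: drop
Round 5: pos0(id48) recv 82: fwd
Round 6: pos1(id82) recv 82: ELECTED
Message ID 52 originates at pos 5; dropped at pos 1 in round 2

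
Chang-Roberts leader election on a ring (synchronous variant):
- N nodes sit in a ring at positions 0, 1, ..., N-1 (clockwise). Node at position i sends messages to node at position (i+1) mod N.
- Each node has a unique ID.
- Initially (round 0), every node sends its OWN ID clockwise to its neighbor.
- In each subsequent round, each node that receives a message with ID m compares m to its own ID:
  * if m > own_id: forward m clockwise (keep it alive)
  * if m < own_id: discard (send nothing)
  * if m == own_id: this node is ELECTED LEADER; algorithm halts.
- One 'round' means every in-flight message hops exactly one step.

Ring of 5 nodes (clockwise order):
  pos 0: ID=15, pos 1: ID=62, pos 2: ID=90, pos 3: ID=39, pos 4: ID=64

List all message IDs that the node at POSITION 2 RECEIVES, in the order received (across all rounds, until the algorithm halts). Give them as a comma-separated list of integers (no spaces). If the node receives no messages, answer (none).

Round 1: pos1(id62) recv 15: drop; pos2(id90) recv 62: drop; pos3(id39) recv 90: fwd; pos4(id64) recv 39: drop; pos0(id15) recv 64: fwd
Round 2: pos4(id64) recv 90: fwd; pos1(id62) recv 64: fwd
Round 3: pos0(id15) recv 90: fwd; pos2(id90) recv 64: drop
Round 4: pos1(id62) recv 90: fwd
Round 5: pos2(id90) recv 90: ELECTED

Answer: 62,64,90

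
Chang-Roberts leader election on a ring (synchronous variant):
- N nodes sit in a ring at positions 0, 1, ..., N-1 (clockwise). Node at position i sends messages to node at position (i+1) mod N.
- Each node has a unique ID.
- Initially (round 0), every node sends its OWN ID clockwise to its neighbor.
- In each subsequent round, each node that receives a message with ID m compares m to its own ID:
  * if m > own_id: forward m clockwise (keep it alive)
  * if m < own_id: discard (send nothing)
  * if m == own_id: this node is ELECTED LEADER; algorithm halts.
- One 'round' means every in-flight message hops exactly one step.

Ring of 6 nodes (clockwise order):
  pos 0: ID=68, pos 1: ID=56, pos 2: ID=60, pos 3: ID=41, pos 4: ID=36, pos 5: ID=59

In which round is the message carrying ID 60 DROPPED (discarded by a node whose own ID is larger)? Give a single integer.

Round 1: pos1(id56) recv 68: fwd; pos2(id60) recv 56: drop; pos3(id41) recv 60: fwd; pos4(id36) recv 41: fwd; pos5(id59) recv 36: drop; pos0(id68) recv 59: drop
Round 2: pos2(id60) recv 68: fwd; pos4(id36) recv 60: fwd; pos5(id59) recv 41: drop
Round 3: pos3(id41) recv 68: fwd; pos5(id59) recv 60: fwd
Round 4: pos4(id36) recv 68: fwd; pos0(id68) recv 60: drop
Round 5: pos5(id59) recv 68: fwd
Round 6: pos0(id68) recv 68: ELECTED
Message ID 60 originates at pos 2; dropped at pos 0 in round 4

Answer: 4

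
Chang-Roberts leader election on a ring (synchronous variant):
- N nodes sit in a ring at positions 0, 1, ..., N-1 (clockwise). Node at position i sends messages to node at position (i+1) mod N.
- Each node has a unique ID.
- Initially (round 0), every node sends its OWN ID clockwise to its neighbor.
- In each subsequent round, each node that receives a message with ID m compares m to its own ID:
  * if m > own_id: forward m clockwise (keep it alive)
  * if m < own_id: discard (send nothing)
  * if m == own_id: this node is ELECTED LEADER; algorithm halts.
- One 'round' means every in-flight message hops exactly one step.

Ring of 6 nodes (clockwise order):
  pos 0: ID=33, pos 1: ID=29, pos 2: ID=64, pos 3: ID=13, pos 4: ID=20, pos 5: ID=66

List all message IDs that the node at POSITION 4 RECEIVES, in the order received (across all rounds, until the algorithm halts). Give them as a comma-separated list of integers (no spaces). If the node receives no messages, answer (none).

Round 1: pos1(id29) recv 33: fwd; pos2(id64) recv 29: drop; pos3(id13) recv 64: fwd; pos4(id20) recv 13: drop; pos5(id66) recv 20: drop; pos0(id33) recv 66: fwd
Round 2: pos2(id64) recv 33: drop; pos4(id20) recv 64: fwd; pos1(id29) recv 66: fwd
Round 3: pos5(id66) recv 64: drop; pos2(id64) recv 66: fwd
Round 4: pos3(id13) recv 66: fwd
Round 5: pos4(id20) recv 66: fwd
Round 6: pos5(id66) recv 66: ELECTED

Answer: 13,64,66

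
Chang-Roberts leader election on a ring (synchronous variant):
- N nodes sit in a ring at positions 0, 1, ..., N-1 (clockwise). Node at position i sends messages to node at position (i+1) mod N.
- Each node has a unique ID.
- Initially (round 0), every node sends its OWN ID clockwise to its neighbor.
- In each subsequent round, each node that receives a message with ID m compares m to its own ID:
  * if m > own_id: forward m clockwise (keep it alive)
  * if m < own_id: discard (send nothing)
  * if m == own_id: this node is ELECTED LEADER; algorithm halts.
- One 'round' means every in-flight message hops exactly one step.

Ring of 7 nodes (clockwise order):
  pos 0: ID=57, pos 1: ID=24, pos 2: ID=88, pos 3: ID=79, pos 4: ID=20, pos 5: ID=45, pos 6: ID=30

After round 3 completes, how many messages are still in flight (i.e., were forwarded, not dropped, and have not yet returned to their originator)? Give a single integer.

Round 1: pos1(id24) recv 57: fwd; pos2(id88) recv 24: drop; pos3(id79) recv 88: fwd; pos4(id20) recv 79: fwd; pos5(id45) recv 20: drop; pos6(id30) recv 45: fwd; pos0(id57) recv 30: drop
Round 2: pos2(id88) recv 57: drop; pos4(id20) recv 88: fwd; pos5(id45) recv 79: fwd; pos0(id57) recv 45: drop
Round 3: pos5(id45) recv 88: fwd; pos6(id30) recv 79: fwd
After round 3: 2 messages still in flight

Answer: 2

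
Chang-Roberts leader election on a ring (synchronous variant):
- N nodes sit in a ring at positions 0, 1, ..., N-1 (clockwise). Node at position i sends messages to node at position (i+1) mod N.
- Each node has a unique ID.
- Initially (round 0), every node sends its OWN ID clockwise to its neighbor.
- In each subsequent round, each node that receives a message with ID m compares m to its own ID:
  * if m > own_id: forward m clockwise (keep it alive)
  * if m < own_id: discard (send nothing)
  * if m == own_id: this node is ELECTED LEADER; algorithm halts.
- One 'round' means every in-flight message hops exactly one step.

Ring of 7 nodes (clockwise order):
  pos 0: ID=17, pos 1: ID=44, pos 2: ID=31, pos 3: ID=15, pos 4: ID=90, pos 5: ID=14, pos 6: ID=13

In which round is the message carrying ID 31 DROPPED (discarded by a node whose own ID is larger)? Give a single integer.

Round 1: pos1(id44) recv 17: drop; pos2(id31) recv 44: fwd; pos3(id15) recv 31: fwd; pos4(id90) recv 15: drop; pos5(id14) recv 90: fwd; pos6(id13) recv 14: fwd; pos0(id17) recv 13: drop
Round 2: pos3(id15) recv 44: fwd; pos4(id90) recv 31: drop; pos6(id13) recv 90: fwd; pos0(id17) recv 14: drop
Round 3: pos4(id90) recv 44: drop; pos0(id17) recv 90: fwd
Round 4: pos1(id44) recv 90: fwd
Round 5: pos2(id31) recv 90: fwd
Round 6: pos3(id15) recv 90: fwd
Round 7: pos4(id90) recv 90: ELECTED
Message ID 31 originates at pos 2; dropped at pos 4 in round 2

Answer: 2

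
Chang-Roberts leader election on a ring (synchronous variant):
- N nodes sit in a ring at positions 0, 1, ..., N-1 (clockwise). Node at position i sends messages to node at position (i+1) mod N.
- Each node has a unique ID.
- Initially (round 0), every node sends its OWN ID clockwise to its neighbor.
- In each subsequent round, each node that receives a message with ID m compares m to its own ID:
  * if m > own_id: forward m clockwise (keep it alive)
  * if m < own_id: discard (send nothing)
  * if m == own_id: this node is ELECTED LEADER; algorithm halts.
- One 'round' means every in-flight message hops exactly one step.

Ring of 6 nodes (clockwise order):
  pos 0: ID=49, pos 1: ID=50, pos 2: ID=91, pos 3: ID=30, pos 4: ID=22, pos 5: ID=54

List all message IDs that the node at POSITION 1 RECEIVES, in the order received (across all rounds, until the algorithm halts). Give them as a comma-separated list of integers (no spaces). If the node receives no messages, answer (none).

Answer: 49,54,91

Derivation:
Round 1: pos1(id50) recv 49: drop; pos2(id91) recv 50: drop; pos3(id30) recv 91: fwd; pos4(id22) recv 30: fwd; pos5(id54) recv 22: drop; pos0(id49) recv 54: fwd
Round 2: pos4(id22) recv 91: fwd; pos5(id54) recv 30: drop; pos1(id50) recv 54: fwd
Round 3: pos5(id54) recv 91: fwd; pos2(id91) recv 54: drop
Round 4: pos0(id49) recv 91: fwd
Round 5: pos1(id50) recv 91: fwd
Round 6: pos2(id91) recv 91: ELECTED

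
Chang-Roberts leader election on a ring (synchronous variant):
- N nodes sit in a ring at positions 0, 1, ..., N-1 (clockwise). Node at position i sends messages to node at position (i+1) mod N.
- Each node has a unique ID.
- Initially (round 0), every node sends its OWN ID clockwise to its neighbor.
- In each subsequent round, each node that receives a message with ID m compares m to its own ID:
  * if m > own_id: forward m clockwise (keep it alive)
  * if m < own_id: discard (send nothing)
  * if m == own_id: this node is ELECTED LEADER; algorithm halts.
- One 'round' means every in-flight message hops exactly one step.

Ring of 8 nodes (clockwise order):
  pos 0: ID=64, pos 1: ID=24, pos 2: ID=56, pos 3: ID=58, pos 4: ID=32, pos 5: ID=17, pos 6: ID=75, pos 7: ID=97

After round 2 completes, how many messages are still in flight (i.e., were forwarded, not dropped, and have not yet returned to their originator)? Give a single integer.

Answer: 3

Derivation:
Round 1: pos1(id24) recv 64: fwd; pos2(id56) recv 24: drop; pos3(id58) recv 56: drop; pos4(id32) recv 58: fwd; pos5(id17) recv 32: fwd; pos6(id75) recv 17: drop; pos7(id97) recv 75: drop; pos0(id64) recv 97: fwd
Round 2: pos2(id56) recv 64: fwd; pos5(id17) recv 58: fwd; pos6(id75) recv 32: drop; pos1(id24) recv 97: fwd
After round 2: 3 messages still in flight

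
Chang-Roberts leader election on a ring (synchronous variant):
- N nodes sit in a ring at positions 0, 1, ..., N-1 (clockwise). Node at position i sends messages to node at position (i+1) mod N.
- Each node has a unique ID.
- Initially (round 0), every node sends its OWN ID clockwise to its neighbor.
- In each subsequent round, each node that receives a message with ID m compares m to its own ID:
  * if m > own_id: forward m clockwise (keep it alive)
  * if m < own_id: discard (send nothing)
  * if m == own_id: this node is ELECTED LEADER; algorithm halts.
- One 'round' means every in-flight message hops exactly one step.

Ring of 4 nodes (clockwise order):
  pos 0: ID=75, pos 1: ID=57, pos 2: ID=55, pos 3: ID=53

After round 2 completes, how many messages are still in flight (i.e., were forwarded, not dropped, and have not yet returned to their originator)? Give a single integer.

Round 1: pos1(id57) recv 75: fwd; pos2(id55) recv 57: fwd; pos3(id53) recv 55: fwd; pos0(id75) recv 53: drop
Round 2: pos2(id55) recv 75: fwd; pos3(id53) recv 57: fwd; pos0(id75) recv 55: drop
After round 2: 2 messages still in flight

Answer: 2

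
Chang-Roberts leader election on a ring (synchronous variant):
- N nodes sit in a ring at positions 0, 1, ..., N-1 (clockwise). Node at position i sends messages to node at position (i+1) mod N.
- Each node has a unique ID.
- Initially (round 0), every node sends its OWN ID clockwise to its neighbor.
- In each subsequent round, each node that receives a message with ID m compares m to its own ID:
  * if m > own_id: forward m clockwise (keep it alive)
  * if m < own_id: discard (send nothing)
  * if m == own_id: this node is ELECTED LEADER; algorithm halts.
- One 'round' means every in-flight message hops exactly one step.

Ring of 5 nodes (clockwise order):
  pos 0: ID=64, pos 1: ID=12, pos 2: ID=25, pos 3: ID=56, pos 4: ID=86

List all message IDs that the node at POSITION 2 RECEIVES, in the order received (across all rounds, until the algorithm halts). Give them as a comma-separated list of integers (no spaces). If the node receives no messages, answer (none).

Answer: 12,64,86

Derivation:
Round 1: pos1(id12) recv 64: fwd; pos2(id25) recv 12: drop; pos3(id56) recv 25: drop; pos4(id86) recv 56: drop; pos0(id64) recv 86: fwd
Round 2: pos2(id25) recv 64: fwd; pos1(id12) recv 86: fwd
Round 3: pos3(id56) recv 64: fwd; pos2(id25) recv 86: fwd
Round 4: pos4(id86) recv 64: drop; pos3(id56) recv 86: fwd
Round 5: pos4(id86) recv 86: ELECTED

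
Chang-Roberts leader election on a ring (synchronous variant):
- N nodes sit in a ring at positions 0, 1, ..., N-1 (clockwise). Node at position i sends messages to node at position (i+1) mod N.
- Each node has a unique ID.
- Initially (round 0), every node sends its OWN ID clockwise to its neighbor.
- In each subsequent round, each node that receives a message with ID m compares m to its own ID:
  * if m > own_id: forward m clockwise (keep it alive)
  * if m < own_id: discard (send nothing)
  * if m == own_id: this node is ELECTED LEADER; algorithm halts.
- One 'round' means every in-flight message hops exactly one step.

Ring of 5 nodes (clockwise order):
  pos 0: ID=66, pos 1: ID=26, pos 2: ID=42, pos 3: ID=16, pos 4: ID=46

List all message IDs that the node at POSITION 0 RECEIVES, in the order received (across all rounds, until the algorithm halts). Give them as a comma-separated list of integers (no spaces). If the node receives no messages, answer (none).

Round 1: pos1(id26) recv 66: fwd; pos2(id42) recv 26: drop; pos3(id16) recv 42: fwd; pos4(id46) recv 16: drop; pos0(id66) recv 46: drop
Round 2: pos2(id42) recv 66: fwd; pos4(id46) recv 42: drop
Round 3: pos3(id16) recv 66: fwd
Round 4: pos4(id46) recv 66: fwd
Round 5: pos0(id66) recv 66: ELECTED

Answer: 46,66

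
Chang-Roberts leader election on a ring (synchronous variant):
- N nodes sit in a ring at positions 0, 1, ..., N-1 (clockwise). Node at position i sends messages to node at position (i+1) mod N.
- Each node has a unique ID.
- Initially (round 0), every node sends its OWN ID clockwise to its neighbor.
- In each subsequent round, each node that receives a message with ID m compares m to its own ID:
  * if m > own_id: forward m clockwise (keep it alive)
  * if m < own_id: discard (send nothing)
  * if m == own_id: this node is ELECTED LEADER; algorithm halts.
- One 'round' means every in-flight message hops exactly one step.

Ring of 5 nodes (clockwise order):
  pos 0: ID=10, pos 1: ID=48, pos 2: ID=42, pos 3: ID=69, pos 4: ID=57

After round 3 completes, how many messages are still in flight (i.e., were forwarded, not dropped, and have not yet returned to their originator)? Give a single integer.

Answer: 2

Derivation:
Round 1: pos1(id48) recv 10: drop; pos2(id42) recv 48: fwd; pos3(id69) recv 42: drop; pos4(id57) recv 69: fwd; pos0(id10) recv 57: fwd
Round 2: pos3(id69) recv 48: drop; pos0(id10) recv 69: fwd; pos1(id48) recv 57: fwd
Round 3: pos1(id48) recv 69: fwd; pos2(id42) recv 57: fwd
After round 3: 2 messages still in flight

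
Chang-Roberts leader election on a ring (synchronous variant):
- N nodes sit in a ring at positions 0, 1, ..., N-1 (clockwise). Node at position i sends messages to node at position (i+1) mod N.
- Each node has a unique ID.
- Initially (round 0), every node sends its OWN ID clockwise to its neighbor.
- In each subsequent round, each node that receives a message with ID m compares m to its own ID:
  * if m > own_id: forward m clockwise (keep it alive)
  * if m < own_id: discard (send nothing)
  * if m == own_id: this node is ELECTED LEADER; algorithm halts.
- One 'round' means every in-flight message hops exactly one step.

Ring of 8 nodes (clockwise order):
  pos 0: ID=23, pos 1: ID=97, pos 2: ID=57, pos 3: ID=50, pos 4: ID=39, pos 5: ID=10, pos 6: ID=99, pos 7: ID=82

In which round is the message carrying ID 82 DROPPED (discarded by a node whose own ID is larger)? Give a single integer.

Round 1: pos1(id97) recv 23: drop; pos2(id57) recv 97: fwd; pos3(id50) recv 57: fwd; pos4(id39) recv 50: fwd; pos5(id10) recv 39: fwd; pos6(id99) recv 10: drop; pos7(id82) recv 99: fwd; pos0(id23) recv 82: fwd
Round 2: pos3(id50) recv 97: fwd; pos4(id39) recv 57: fwd; pos5(id10) recv 50: fwd; pos6(id99) recv 39: drop; pos0(id23) recv 99: fwd; pos1(id97) recv 82: drop
Round 3: pos4(id39) recv 97: fwd; pos5(id10) recv 57: fwd; pos6(id99) recv 50: drop; pos1(id97) recv 99: fwd
Round 4: pos5(id10) recv 97: fwd; pos6(id99) recv 57: drop; pos2(id57) recv 99: fwd
Round 5: pos6(id99) recv 97: drop; pos3(id50) recv 99: fwd
Round 6: pos4(id39) recv 99: fwd
Round 7: pos5(id10) recv 99: fwd
Round 8: pos6(id99) recv 99: ELECTED
Message ID 82 originates at pos 7; dropped at pos 1 in round 2

Answer: 2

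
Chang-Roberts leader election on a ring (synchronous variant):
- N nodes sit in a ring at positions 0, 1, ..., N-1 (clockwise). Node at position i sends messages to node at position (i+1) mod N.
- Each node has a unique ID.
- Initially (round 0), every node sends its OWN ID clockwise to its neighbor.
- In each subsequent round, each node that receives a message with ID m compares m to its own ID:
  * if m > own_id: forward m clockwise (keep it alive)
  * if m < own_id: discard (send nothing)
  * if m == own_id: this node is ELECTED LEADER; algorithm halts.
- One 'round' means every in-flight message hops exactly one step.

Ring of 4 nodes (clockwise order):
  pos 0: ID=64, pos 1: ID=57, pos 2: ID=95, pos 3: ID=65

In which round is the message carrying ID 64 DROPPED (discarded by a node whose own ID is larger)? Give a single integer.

Round 1: pos1(id57) recv 64: fwd; pos2(id95) recv 57: drop; pos3(id65) recv 95: fwd; pos0(id64) recv 65: fwd
Round 2: pos2(id95) recv 64: drop; pos0(id64) recv 95: fwd; pos1(id57) recv 65: fwd
Round 3: pos1(id57) recv 95: fwd; pos2(id95) recv 65: drop
Round 4: pos2(id95) recv 95: ELECTED
Message ID 64 originates at pos 0; dropped at pos 2 in round 2

Answer: 2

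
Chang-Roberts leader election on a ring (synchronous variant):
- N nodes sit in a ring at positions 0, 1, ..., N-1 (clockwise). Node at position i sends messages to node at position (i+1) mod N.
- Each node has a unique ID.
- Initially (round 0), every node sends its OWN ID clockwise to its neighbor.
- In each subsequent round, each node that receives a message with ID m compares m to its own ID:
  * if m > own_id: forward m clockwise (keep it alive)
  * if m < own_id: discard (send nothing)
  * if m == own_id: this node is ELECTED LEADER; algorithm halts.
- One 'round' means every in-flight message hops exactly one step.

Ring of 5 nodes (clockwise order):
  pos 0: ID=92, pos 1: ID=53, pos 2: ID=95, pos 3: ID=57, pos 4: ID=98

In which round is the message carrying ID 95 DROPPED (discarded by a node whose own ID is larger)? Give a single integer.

Answer: 2

Derivation:
Round 1: pos1(id53) recv 92: fwd; pos2(id95) recv 53: drop; pos3(id57) recv 95: fwd; pos4(id98) recv 57: drop; pos0(id92) recv 98: fwd
Round 2: pos2(id95) recv 92: drop; pos4(id98) recv 95: drop; pos1(id53) recv 98: fwd
Round 3: pos2(id95) recv 98: fwd
Round 4: pos3(id57) recv 98: fwd
Round 5: pos4(id98) recv 98: ELECTED
Message ID 95 originates at pos 2; dropped at pos 4 in round 2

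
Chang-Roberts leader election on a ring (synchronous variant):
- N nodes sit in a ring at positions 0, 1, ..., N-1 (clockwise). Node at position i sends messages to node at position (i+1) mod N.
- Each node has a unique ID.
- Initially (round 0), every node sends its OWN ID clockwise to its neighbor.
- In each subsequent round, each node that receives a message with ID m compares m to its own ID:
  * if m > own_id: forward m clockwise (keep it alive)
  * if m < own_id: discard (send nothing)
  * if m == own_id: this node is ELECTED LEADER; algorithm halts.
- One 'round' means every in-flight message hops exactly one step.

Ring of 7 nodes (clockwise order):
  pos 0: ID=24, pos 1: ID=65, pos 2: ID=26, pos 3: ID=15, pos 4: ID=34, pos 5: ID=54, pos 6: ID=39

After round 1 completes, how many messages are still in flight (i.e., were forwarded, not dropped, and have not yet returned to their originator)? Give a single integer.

Round 1: pos1(id65) recv 24: drop; pos2(id26) recv 65: fwd; pos3(id15) recv 26: fwd; pos4(id34) recv 15: drop; pos5(id54) recv 34: drop; pos6(id39) recv 54: fwd; pos0(id24) recv 39: fwd
After round 1: 4 messages still in flight

Answer: 4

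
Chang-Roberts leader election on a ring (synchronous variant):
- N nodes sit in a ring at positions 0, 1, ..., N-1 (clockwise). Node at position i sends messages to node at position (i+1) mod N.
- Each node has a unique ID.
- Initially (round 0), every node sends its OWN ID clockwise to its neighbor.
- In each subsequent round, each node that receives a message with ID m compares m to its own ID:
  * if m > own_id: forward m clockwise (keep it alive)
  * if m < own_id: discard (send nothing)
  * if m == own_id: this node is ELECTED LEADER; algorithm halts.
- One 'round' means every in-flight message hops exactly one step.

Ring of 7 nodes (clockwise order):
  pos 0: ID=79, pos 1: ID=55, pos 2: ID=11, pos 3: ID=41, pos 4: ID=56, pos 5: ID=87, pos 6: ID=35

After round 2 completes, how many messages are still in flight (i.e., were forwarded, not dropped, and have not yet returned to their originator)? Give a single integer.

Answer: 3

Derivation:
Round 1: pos1(id55) recv 79: fwd; pos2(id11) recv 55: fwd; pos3(id41) recv 11: drop; pos4(id56) recv 41: drop; pos5(id87) recv 56: drop; pos6(id35) recv 87: fwd; pos0(id79) recv 35: drop
Round 2: pos2(id11) recv 79: fwd; pos3(id41) recv 55: fwd; pos0(id79) recv 87: fwd
After round 2: 3 messages still in flight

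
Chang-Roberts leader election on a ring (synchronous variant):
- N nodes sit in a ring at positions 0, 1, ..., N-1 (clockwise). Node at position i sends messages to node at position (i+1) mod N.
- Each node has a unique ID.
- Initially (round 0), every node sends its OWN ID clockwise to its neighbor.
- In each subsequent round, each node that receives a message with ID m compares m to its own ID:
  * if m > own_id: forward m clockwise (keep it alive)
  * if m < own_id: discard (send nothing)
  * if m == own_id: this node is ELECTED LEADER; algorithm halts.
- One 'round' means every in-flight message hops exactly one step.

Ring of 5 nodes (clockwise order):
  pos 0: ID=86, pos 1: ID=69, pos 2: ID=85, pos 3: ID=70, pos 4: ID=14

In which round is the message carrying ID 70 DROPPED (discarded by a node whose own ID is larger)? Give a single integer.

Round 1: pos1(id69) recv 86: fwd; pos2(id85) recv 69: drop; pos3(id70) recv 85: fwd; pos4(id14) recv 70: fwd; pos0(id86) recv 14: drop
Round 2: pos2(id85) recv 86: fwd; pos4(id14) recv 85: fwd; pos0(id86) recv 70: drop
Round 3: pos3(id70) recv 86: fwd; pos0(id86) recv 85: drop
Round 4: pos4(id14) recv 86: fwd
Round 5: pos0(id86) recv 86: ELECTED
Message ID 70 originates at pos 3; dropped at pos 0 in round 2

Answer: 2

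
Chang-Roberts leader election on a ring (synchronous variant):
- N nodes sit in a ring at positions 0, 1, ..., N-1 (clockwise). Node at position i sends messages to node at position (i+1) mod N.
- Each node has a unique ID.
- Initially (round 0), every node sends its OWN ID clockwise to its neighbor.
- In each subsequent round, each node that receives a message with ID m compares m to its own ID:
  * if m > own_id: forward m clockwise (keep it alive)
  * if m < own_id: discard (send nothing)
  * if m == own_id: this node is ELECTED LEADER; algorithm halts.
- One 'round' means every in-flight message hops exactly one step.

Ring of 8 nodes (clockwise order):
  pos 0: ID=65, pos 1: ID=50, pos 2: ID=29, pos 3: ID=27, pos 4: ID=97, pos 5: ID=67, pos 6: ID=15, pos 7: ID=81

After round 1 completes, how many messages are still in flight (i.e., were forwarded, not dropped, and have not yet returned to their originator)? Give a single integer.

Answer: 6

Derivation:
Round 1: pos1(id50) recv 65: fwd; pos2(id29) recv 50: fwd; pos3(id27) recv 29: fwd; pos4(id97) recv 27: drop; pos5(id67) recv 97: fwd; pos6(id15) recv 67: fwd; pos7(id81) recv 15: drop; pos0(id65) recv 81: fwd
After round 1: 6 messages still in flight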